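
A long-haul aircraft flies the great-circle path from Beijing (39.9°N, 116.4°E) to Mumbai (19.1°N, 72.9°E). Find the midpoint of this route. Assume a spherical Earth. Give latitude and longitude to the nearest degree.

≈ 31°N, 92°E

Write both endpoints as unit vectors p₁, p₂ with components (cos φ cos λ, cos φ sin λ, sin φ).
The central angle between the endpoints is δ = arccos(p₁·p₂) ≈ 0.744 rad (42.6°).
Interpolate at f = 1/2 with slerp weights a = sin((1−f)δ)/sin δ ≈ 0.537, b = sin(fδ)/sin δ ≈ 0.537.
p = a·p₁ + b·p₂ ≈ (-0.034, 0.854, 0.520); φ = arcsin(p_z) ≈ 31.33°, λ = atan2(p_y, p_x) ≈ 92.28°.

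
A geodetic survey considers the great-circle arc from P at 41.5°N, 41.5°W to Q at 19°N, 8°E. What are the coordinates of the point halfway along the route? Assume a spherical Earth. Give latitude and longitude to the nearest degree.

Convert each endpoint to a unit vector on the sphere (x = cos φ cos λ, y = cos φ sin λ, z = sin φ).
The central angle between the endpoints is δ = arccos(p₁·p₂) ≈ 0.829 rad (47.5°).
Interpolate at f = 1/2 with slerp weights a = sin((1−f)δ)/sin δ ≈ 0.546, b = sin(fδ)/sin δ ≈ 0.546.
p = a·p₁ + b·p₂ ≈ (0.818, -0.199, 0.540); φ = arcsin(p_z) ≈ 32.67°, λ = atan2(p_y, p_x) ≈ -13.69°.

≈ 33°N, 14°W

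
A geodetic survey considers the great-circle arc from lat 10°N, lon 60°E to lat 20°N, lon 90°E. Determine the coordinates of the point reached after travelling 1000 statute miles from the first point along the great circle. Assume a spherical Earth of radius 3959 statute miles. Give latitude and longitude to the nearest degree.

The haversine formula gives a central angle δ ≈ 0.534 rad (30.6°) between the endpoints. The total great-circle distance is δ·R ≈ 0.534 × 3959 ≈ 2114 mi, so the target fraction is f = 1000/2114 ≈ 0.473.
Interpolate at f ≈ 0.473 with slerp weights a = sin((1−f)δ)/sin δ ≈ 0.546, b = sin(fδ)/sin δ ≈ 0.491.
p = a·p₁ + b·p₂ ≈ (0.269, 0.927, 0.263); φ = arcsin(p_z) ≈ 15.23°, λ = atan2(p_y, p_x) ≈ 73.84°.

≈ lat 15°N, lon 74°E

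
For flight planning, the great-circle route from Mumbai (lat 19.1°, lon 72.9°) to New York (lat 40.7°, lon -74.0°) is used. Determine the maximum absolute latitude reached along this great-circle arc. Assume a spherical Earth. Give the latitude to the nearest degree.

≈ 65°

The great circle lies in the plane with unit normal n̂ = (p₁ × p₂)/|p₁ × p₂|.
Here n̂_z ≈ -0.424; the vertex latitude is φ_max = arccos|n̂_z| ≈ 64.9°.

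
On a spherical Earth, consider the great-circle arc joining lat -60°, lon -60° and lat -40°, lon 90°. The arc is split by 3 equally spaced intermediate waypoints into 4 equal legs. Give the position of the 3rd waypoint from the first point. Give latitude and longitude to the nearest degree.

Convert each endpoint to a unit vector on the sphere (x = cos φ cos λ, y = cos φ sin λ, z = sin φ).
The central angle between the endpoints is δ = arccos(p₁·p₂) ≈ 1.344 rad (77.0°).
Interpolate at f = 3/4 with slerp weights a = sin((1−f)δ)/sin δ ≈ 0.338, b = sin(fδ)/sin δ ≈ 0.868.
p = a·p₁ + b·p₂ ≈ (0.085, 0.518, -0.851); φ = arcsin(p_z) ≈ -58.32°, λ = atan2(p_y, p_x) ≈ 80.73°.

≈ lat -58°, lon 81°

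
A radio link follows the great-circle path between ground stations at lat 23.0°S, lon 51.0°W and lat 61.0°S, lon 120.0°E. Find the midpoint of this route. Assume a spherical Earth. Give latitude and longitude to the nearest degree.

≈ lat 70°S, lon 41°W

Convert each endpoint to a unit vector on the sphere (x = cos φ cos λ, y = cos φ sin λ, z = sin φ).
The central angle between the endpoints is δ = arccos(p₁·p₂) ≈ 1.670 rad (95.7°).
Interpolate at f = 1/2 with slerp weights a = sin((1−f)δ)/sin δ ≈ 0.745, b = sin(fδ)/sin δ ≈ 0.745.
p = a·p₁ + b·p₂ ≈ (0.251, -0.220, -0.943); φ = arcsin(p_z) ≈ -70.50°, λ = atan2(p_y, p_x) ≈ -41.26°.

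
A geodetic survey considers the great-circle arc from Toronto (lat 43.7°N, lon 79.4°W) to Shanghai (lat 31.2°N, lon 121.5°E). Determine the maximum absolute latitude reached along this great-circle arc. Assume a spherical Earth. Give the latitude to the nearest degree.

≈ 77°N

The great circle lies in the plane with unit normal n̂ = (p₁ × p₂)/|p₁ × p₂|.
Here n̂_z ≈ -0.226; the vertex latitude is φ_max = arccos|n̂_z| ≈ 76.9°.
Check via Clairaut: cos φ_max = |cos φ₁| · sin C = cos(43.7°)·sin(18.2°) ≈ 0.226, again giving ≈ 76.9°.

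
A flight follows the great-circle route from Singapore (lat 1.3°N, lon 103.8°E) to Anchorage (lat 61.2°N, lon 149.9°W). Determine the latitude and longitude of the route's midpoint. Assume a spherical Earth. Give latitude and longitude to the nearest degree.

Write both endpoints as unit vectors p₁, p₂ with components (cos φ cos λ, cos φ sin λ, sin φ).
The central angle between the endpoints is δ = arccos(p₁·p₂) ≈ 1.686 rad (96.6°).
Interpolate at f = 1/2 with slerp weights a = sin((1−f)δ)/sin δ ≈ 0.752, b = sin(fδ)/sin δ ≈ 0.752.
p = a·p₁ + b·p₂ ≈ (-0.493, 0.548, 0.676); φ = arcsin(p_z) ≈ 42.52°, λ = atan2(p_y, p_x) ≈ 131.94°.

≈ lat 43°N, lon 132°E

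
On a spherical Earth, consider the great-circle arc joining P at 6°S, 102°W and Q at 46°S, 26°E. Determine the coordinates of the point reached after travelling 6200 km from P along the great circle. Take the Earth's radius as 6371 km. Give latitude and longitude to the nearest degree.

Write both endpoints as unit vectors p₁, p₂ with components (cos φ cos λ, cos φ sin λ, sin φ).
The central angle between the endpoints is δ = arccos(p₁·p₂) ≈ 1.929 rad (110.5°). The total great-circle distance is δ·R ≈ 1.929 × 6371 ≈ 12287 km, so the target fraction is f = 6200/12287 ≈ 0.505.
Interpolate at f ≈ 0.505 with slerp weights a = sin((1−f)δ)/sin δ ≈ 0.872, b = sin(fδ)/sin δ ≈ 0.883.
p = a·p₁ + b·p₂ ≈ (0.371, -0.579, -0.726); φ = arcsin(p_z) ≈ -46.55°, λ = atan2(p_y, p_x) ≈ -57.38°.

≈ 47°S, 57°W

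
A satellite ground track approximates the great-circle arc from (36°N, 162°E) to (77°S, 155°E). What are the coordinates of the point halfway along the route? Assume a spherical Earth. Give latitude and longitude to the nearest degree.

≈ (21°S, 160°E)

Write both endpoints as unit vectors p₁, p₂ with components (cos φ cos λ, cos φ sin λ, sin φ).
The central angle between the endpoints is δ = arccos(p₁·p₂) ≈ 1.974 rad (113.1°).
Interpolate at f = 1/2 with slerp weights a = sin((1−f)δ)/sin δ ≈ 0.907, b = sin(fδ)/sin δ ≈ 0.907.
p = a·p₁ + b·p₂ ≈ (-0.883, 0.313, -0.351); φ = arcsin(p_z) ≈ -20.52°, λ = atan2(p_y, p_x) ≈ 160.48°.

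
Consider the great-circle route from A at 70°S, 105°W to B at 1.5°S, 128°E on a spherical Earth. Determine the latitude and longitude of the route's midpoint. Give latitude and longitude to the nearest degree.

Convert each endpoint to a unit vector on the sphere (x = cos φ cos λ, y = cos φ sin λ, z = sin φ).
The central angle between the endpoints is δ = arccos(p₁·p₂) ≈ 1.753 rad (100.4°).
Interpolate at f = 1/2 with slerp weights a = sin((1−f)δ)/sin δ ≈ 0.781, b = sin(fδ)/sin δ ≈ 0.781.
p = a·p₁ + b·p₂ ≈ (-0.550, 0.357, -0.755); φ = arcsin(p_z) ≈ -49.00°, λ = atan2(p_y, p_x) ≈ 146.99°.

≈ 49°S, 147°E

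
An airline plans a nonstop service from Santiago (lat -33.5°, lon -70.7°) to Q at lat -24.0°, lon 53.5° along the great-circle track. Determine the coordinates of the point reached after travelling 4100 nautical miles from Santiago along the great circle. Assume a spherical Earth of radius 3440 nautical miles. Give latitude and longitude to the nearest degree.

Write both endpoints as unit vectors p₁, p₂ with components (cos φ cos λ, cos φ sin λ, sin φ).
The central angle between the endpoints is δ = arccos(p₁·p₂) ≈ 1.776 rad (101.8°). The total great-circle distance is δ·R ≈ 1.776 × 3440 ≈ 6109 nmi, so the target fraction is f = 4100/6109 ≈ 0.671.
Interpolate at f ≈ 0.671 with slerp weights a = sin((1−f)δ)/sin δ ≈ 0.563, b = sin(fδ)/sin δ ≈ 0.949.
p = a·p₁ + b·p₂ ≈ (0.671, 0.254, -0.697); φ = arcsin(p_z) ≈ -44.17°, λ = atan2(p_y, p_x) ≈ 20.71°.

≈ lat -44°, lon 21°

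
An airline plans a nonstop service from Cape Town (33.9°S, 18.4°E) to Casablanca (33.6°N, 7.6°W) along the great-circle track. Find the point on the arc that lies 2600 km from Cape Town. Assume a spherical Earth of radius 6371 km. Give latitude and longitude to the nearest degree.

The haversine formula gives a central angle δ ≈ 1.253 rad (71.8°) between the endpoints. The total great-circle distance is δ·R ≈ 1.253 × 6371 ≈ 7981 km, so the target fraction is f = 2600/7981 ≈ 0.326.
Interpolate at f ≈ 0.326 with slerp weights a = sin((1−f)δ)/sin δ ≈ 0.787, b = sin(fδ)/sin δ ≈ 0.418.
p = a·p₁ + b·p₂ ≈ (0.965, 0.160, -0.208); φ = arcsin(p_z) ≈ -12.00°, λ = atan2(p_y, p_x) ≈ 9.43°.

≈ 12°S, 9°E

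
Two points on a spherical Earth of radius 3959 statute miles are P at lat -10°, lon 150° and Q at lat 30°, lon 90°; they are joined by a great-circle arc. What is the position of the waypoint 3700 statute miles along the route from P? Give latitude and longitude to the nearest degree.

Write both endpoints as unit vectors p₁, p₂ with components (cos φ cos λ, cos φ sin λ, sin φ).
The central angle between the endpoints is δ = arccos(p₁·p₂) ≈ 1.224 rad (70.1°). The total great-circle distance is δ·R ≈ 1.224 × 3959 ≈ 4847 mi, so the target fraction is f = 3700/4847 ≈ 0.763.
Interpolate at f ≈ 0.763 with slerp weights a = sin((1−f)δ)/sin δ ≈ 0.304, b = sin(fδ)/sin δ ≈ 0.855.
p = a·p₁ + b·p₂ ≈ (-0.259, 0.890, 0.375); φ = arcsin(p_z) ≈ 22.01°, λ = atan2(p_y, p_x) ≈ 106.23°.

≈ lat 22°, lon 106°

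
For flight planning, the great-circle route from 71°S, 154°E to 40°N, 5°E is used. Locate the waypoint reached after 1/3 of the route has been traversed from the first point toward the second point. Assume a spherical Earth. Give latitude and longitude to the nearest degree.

≈ 53°S, 34°E

Write both endpoints as unit vectors p₁, p₂ with components (cos φ cos λ, cos φ sin λ, sin φ).
The central angle between the endpoints is δ = arccos(p₁·p₂) ≈ 2.535 rad (145.2°).
Interpolate at f = 1/3 with slerp weights a = sin((1−f)δ)/sin δ ≈ 1.742, b = sin(fδ)/sin δ ≈ 1.312.
p = a·p₁ + b·p₂ ≈ (0.492, 0.336, -0.803); φ = arcsin(p_z) ≈ -53.45°, λ = atan2(p_y, p_x) ≈ 34.37°.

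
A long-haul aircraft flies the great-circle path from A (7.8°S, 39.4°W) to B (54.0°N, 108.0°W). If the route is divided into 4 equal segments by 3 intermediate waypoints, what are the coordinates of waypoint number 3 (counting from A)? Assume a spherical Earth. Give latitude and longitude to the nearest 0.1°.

≈ (42.5°N, 81.2°W)

Write both endpoints as unit vectors p₁, p₂ with components (cos φ cos λ, cos φ sin λ, sin φ).
The central angle between the endpoints is δ = arccos(p₁·p₂) ≈ 1.468 rad (84.1°).
Interpolate at f = 3/4 with slerp weights a = sin((1−f)δ)/sin δ ≈ 0.361, b = sin(fδ)/sin δ ≈ 0.896.
p = a·p₁ + b·p₂ ≈ (0.113, -0.728, 0.676); φ = arcsin(p_z) ≈ 42.55°, λ = atan2(p_y, p_x) ≈ -81.15°.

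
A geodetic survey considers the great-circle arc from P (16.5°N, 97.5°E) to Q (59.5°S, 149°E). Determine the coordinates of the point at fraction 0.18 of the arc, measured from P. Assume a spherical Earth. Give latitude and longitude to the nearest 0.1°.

≈ (2.1°N, 103.6°E)

Convert each endpoint to a unit vector on the sphere (x = cos φ cos λ, y = cos φ sin λ, z = sin φ).
The central angle between the endpoints is δ = arccos(p₁·p₂) ≈ 1.513 rad (86.7°).
Interpolate at f = 0.18 with slerp weights a = sin((1−f)δ)/sin δ ≈ 0.947, b = sin(fδ)/sin δ ≈ 0.269.
p = a·p₁ + b·p₂ ≈ (-0.236, 0.971, 0.037); φ = arcsin(p_z) ≈ 2.12°, λ = atan2(p_y, p_x) ≈ 103.65°.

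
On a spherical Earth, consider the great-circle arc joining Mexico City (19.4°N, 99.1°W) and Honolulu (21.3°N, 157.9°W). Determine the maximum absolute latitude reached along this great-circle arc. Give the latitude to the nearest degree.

≈ 23°N

The great circle lies in the plane with unit normal n̂ = (p₁ × p₂)/|p₁ × p₂|.
Here n̂_z ≈ -0.919; the vertex latitude is φ_max = arccos|n̂_z| ≈ 23.2°.
Check via Clairaut: cos φ_max = |cos φ₁| · sin C = cos(19.4°)·sin(77.1°) ≈ 0.919, again giving ≈ 23.2°.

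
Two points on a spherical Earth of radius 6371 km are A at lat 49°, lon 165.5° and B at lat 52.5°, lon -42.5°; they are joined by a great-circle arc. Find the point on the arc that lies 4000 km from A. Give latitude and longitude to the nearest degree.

Write both endpoints as unit vectors p₁, p₂ with components (cos φ cos λ, cos φ sin λ, sin φ).
The central angle between the endpoints is δ = arccos(p₁·p₂) ≈ 1.322 rad (75.8°). The total great-circle distance is δ·R ≈ 1.322 × 6371 ≈ 8423 km, so the target fraction is f = 4000/8423 ≈ 0.475.
Interpolate at f ≈ 0.475 with slerp weights a = sin((1−f)δ)/sin δ ≈ 0.660, b = sin(fδ)/sin δ ≈ 0.606.
p = a·p₁ + b·p₂ ≈ (-0.147, -0.141, 0.979); φ = arcsin(p_z) ≈ 78.24°, λ = atan2(p_y, p_x) ≈ -136.29°.

≈ lat 78°, lon -136°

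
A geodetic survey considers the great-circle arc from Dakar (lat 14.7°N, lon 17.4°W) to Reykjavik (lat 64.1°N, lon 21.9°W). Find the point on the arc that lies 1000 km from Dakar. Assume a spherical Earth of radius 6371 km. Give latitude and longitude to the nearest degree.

Convert each endpoint to a unit vector on the sphere (x = cos φ cos λ, y = cos φ sin λ, z = sin φ).
The central angle between the endpoints is δ = arccos(p₁·p₂) ≈ 0.864 rad (49.5°). The total great-circle distance is δ·R ≈ 0.864 × 6371 ≈ 5504 km, so the target fraction is f = 1000/5504 ≈ 0.182.
Interpolate at f ≈ 0.182 with slerp weights a = sin((1−f)δ)/sin δ ≈ 0.854, b = sin(fδ)/sin δ ≈ 0.206.
p = a·p₁ + b·p₂ ≈ (0.872, -0.281, 0.402); φ = arcsin(p_z) ≈ 23.68°, λ = atan2(p_y, p_x) ≈ -17.84°.

≈ lat 24°N, lon 18°W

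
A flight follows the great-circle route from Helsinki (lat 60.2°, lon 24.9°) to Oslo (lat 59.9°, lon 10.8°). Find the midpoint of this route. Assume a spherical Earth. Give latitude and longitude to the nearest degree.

Convert each endpoint to a unit vector on the sphere (x = cos φ cos λ, y = cos φ sin λ, z = sin φ).
The central angle between the endpoints is δ = arccos(p₁·p₂) ≈ 0.123 rad (7.0°).
Interpolate at f = 1/2 with slerp weights a = sin((1−f)δ)/sin δ ≈ 0.501, b = sin(fδ)/sin δ ≈ 0.501.
p = a·p₁ + b·p₂ ≈ (0.473, 0.152, 0.868); φ = arcsin(p_z) ≈ 60.24°, λ = atan2(p_y, p_x) ≈ 17.82°.

≈ lat 60°, lon 18°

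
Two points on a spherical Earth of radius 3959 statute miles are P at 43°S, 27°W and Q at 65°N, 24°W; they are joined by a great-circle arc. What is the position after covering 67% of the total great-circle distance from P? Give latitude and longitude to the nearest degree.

≈ 29°N, 26°W

Write both endpoints as unit vectors p₁, p₂ with components (cos φ cos λ, cos φ sin λ, sin φ).
The central angle between the endpoints is δ = arccos(p₁·p₂) ≈ 1.885 rad (108.0°).
Interpolate at f = 0.67 with slerp weights a = sin((1−f)δ)/sin δ ≈ 0.613, b = sin(fδ)/sin δ ≈ 1.002.
p = a·p₁ + b·p₂ ≈ (0.786, -0.376, 0.490); φ = arcsin(p_z) ≈ 29.36°, λ = atan2(p_y, p_x) ≈ -25.54°.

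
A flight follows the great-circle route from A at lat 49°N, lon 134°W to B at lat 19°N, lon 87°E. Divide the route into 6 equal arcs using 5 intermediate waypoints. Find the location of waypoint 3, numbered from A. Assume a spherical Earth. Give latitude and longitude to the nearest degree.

From cos δ = sin φ₁ sin φ₂ + cos φ₁ cos φ₂ cos Δλ, the central angle is δ ≈ 1.795 rad (102.9°).
Interpolate at f = 3/6 with slerp weights a = sin((1−f)δ)/sin δ ≈ 0.802, b = sin(fδ)/sin δ ≈ 0.802.
p = a·p₁ + b·p₂ ≈ (-0.326, 0.379, 0.866); φ = arcsin(p_z) ≈ 60.03°, λ = atan2(p_y, p_x) ≈ 130.70°.

≈ lat 60°N, lon 131°E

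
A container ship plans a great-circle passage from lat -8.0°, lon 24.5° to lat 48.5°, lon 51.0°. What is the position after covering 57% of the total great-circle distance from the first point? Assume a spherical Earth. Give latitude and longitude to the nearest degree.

≈ lat 25°, lon 37°

Convert each endpoint to a unit vector on the sphere (x = cos φ cos λ, y = cos φ sin λ, z = sin φ).
The central angle between the endpoints is δ = arccos(p₁·p₂) ≈ 1.067 rad (61.1°).
Interpolate at f = 0.57 with slerp weights a = sin((1−f)δ)/sin δ ≈ 0.506, b = sin(fδ)/sin δ ≈ 0.652.
p = a·p₁ + b·p₂ ≈ (0.728, 0.544, 0.418); φ = arcsin(p_z) ≈ 24.72°, λ = atan2(p_y, p_x) ≈ 36.76°.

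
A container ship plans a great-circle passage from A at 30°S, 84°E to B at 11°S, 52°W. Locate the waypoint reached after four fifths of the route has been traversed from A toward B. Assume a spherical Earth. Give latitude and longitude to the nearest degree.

≈ 27°S, 33°W

Write both endpoints as unit vectors p₁, p₂ with components (cos φ cos λ, cos φ sin λ, sin φ).
The central angle between the endpoints is δ = arccos(p₁·p₂) ≈ 2.113 rad (121.1°).
Interpolate at f = 4/5 with slerp weights a = sin((1−f)δ)/sin δ ≈ 0.479, b = sin(fδ)/sin δ ≈ 1.159.
p = a·p₁ + b·p₂ ≈ (0.744, -0.484, -0.461); φ = arcsin(p_z) ≈ -27.43°, λ = atan2(p_y, p_x) ≈ -33.06°.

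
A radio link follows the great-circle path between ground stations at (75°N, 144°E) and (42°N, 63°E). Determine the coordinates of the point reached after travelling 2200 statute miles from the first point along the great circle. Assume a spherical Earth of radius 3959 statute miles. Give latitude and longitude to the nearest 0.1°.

≈ (56.3°N, 72.7°E)

From cos δ = sin φ₁ sin φ₂ + cos φ₁ cos φ₂ cos Δλ, the central angle is δ ≈ 0.828 rad (47.4°). The total great-circle distance is δ·R ≈ 0.828 × 3959 ≈ 3278 mi, so the target fraction is f = 2200/3278 ≈ 0.671.
Interpolate at f ≈ 0.671 with slerp weights a = sin((1−f)δ)/sin δ ≈ 0.365, b = sin(fδ)/sin δ ≈ 0.716.
p = a·p₁ + b·p₂ ≈ (0.165, 0.530, 0.832); φ = arcsin(p_z) ≈ 56.29°, λ = atan2(p_y, p_x) ≈ 72.68°.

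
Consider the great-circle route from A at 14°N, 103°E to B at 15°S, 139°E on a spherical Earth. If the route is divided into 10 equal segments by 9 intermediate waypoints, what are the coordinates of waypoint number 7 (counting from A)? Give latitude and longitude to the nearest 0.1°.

≈ 6.4°S, 128.0°E

Write both endpoints as unit vectors p₁, p₂ with components (cos φ cos λ, cos φ sin λ, sin φ).
The central angle between the endpoints is δ = arccos(p₁·p₂) ≈ 0.802 rad (45.9°).
Interpolate at f = 7/10 with slerp weights a = sin((1−f)δ)/sin δ ≈ 0.331, b = sin(fδ)/sin δ ≈ 0.741.
p = a·p₁ + b·p₂ ≈ (-0.612, 0.783, -0.111); φ = arcsin(p_z) ≈ -6.40°, λ = atan2(p_y, p_x) ≈ 128.03°.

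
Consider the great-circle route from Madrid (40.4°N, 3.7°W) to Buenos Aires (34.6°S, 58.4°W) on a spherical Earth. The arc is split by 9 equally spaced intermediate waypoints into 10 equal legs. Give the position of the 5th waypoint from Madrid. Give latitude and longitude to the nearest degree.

Convert each endpoint to a unit vector on the sphere (x = cos φ cos λ, y = cos φ sin λ, z = sin φ).
The central angle between the endpoints is δ = arccos(p₁·p₂) ≈ 1.577 rad (90.3°).
Interpolate at f = 5/10 with slerp weights a = sin((1−f)δ)/sin δ ≈ 0.709, b = sin(fδ)/sin δ ≈ 0.709.
p = a·p₁ + b·p₂ ≈ (0.845, -0.532, 0.057); φ = arcsin(p_z) ≈ 3.26°, λ = atan2(p_y, p_x) ≈ -32.20°.

≈ 3°N, 32°W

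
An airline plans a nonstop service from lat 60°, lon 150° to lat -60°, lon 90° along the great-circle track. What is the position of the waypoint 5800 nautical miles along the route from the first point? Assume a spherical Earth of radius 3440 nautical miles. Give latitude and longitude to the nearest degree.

Convert each endpoint to a unit vector on the sphere (x = cos φ cos λ, y = cos φ sin λ, z = sin φ).
The central angle between the endpoints is δ = arccos(p₁·p₂) ≈ 2.246 rad (128.7°). The total great-circle distance is δ·R ≈ 2.246 × 3440 ≈ 7726 nmi, so the target fraction is f = 5800/7726 ≈ 0.751.
Interpolate at f ≈ 0.751 with slerp weights a = sin((1−f)δ)/sin δ ≈ 0.680, b = sin(fδ)/sin δ ≈ 1.273.
p = a·p₁ + b·p₂ ≈ (-0.295, 0.806, -0.513); φ = arcsin(p_z) ≈ -30.85°, λ = atan2(p_y, p_x) ≈ 110.07°.

≈ lat -31°, lon 110°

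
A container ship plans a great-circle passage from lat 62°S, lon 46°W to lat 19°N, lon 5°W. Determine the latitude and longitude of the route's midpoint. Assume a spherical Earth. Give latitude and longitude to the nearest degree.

Convert each endpoint to a unit vector on the sphere (x = cos φ cos λ, y = cos φ sin λ, z = sin φ).
The central angle between the endpoints is δ = arccos(p₁·p₂) ≈ 1.523 rad (87.3°).
Interpolate at f = 1/2 with slerp weights a = sin((1−f)δ)/sin δ ≈ 0.691, b = sin(fδ)/sin δ ≈ 0.691.
p = a·p₁ + b·p₂ ≈ (0.876, -0.290, -0.385); φ = arcsin(p_z) ≈ -22.65°, λ = atan2(p_y, p_x) ≈ -18.33°.

≈ lat 23°S, lon 18°W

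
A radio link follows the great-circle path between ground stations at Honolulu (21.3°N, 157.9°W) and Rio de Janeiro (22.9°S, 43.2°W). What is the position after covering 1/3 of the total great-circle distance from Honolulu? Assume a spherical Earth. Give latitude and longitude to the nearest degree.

Convert each endpoint to a unit vector on the sphere (x = cos φ cos λ, y = cos φ sin λ, z = sin φ).
The central angle between the endpoints is δ = arccos(p₁·p₂) ≈ 2.094 rad (120.0°).
Interpolate at f = 1/3 with slerp weights a = sin((1−f)δ)/sin δ ≈ 1.137, b = sin(fδ)/sin δ ≈ 0.742.
p = a·p₁ + b·p₂ ≈ (-0.483, -0.867, 0.124); φ = arcsin(p_z) ≈ 7.14°, λ = atan2(p_y, p_x) ≈ -119.14°.

≈ (7°N, 119°W)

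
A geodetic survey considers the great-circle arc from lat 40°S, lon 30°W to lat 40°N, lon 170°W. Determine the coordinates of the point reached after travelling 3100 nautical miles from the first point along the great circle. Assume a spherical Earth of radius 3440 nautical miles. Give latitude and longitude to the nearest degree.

≈ lat 15°S, lon 82°W

Convert each endpoint to a unit vector on the sphere (x = cos φ cos λ, y = cos φ sin λ, z = sin φ).
The central angle between the endpoints is δ = arccos(p₁·p₂) ≈ 2.611 rad (149.6°). The total great-circle distance is δ·R ≈ 2.611 × 3440 ≈ 8983 nmi, so the target fraction is f = 3100/8983 ≈ 0.345.
Interpolate at f ≈ 0.345 with slerp weights a = sin((1−f)δ)/sin δ ≈ 1.958, b = sin(fδ)/sin δ ≈ 1.550.
p = a·p₁ + b·p₂ ≈ (0.129, -0.956, -0.262); φ = arcsin(p_z) ≈ -15.20°, λ = atan2(p_y, p_x) ≈ -82.29°.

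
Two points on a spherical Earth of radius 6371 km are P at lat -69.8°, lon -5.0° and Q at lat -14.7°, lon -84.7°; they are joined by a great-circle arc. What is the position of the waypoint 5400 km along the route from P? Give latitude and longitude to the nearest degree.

Convert each endpoint to a unit vector on the sphere (x = cos φ cos λ, y = cos φ sin λ, z = sin φ).
The central angle between the endpoints is δ = arccos(p₁·p₂) ≈ 1.268 rad (72.7°). The total great-circle distance is δ·R ≈ 1.268 × 6371 ≈ 8081 km, so the target fraction is f = 5400/8081 ≈ 0.668.
Interpolate at f ≈ 0.668 with slerp weights a = sin((1−f)δ)/sin δ ≈ 0.428, b = sin(fδ)/sin δ ≈ 0.785.
p = a·p₁ + b·p₂ ≈ (0.217, -0.769, -0.601); φ = arcsin(p_z) ≈ -36.93°, λ = atan2(p_y, p_x) ≈ -74.22°.

≈ lat -37°, lon -74°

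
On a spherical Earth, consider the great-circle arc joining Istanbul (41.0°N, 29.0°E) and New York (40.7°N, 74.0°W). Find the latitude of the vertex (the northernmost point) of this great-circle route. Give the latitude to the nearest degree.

The great circle lies in the plane with unit normal n̂ = (p₁ × p₂)/|p₁ × p₂|.
Here n̂_z ≈ -0.584; the vertex latitude is φ_max = arccos|n̂_z| ≈ 54.2°.
Check via Clairaut: cos φ_max = |cos φ₁| · sin C = cos(41.0°)·sin(50.7°) ≈ 0.584, again giving ≈ 54.2°.

≈ 54°N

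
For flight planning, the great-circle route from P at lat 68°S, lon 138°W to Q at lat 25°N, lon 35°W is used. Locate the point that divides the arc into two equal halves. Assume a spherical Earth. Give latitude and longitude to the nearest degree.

≈ lat 29°S, lon 59°W

Convert each endpoint to a unit vector on the sphere (x = cos φ cos λ, y = cos φ sin λ, z = sin φ).
The central angle between the endpoints is δ = arccos(p₁·p₂) ≈ 2.058 rad (117.9°).
Interpolate at f = 1/2 with slerp weights a = sin((1−f)δ)/sin δ ≈ 0.970, b = sin(fδ)/sin δ ≈ 0.970.
p = a·p₁ + b·p₂ ≈ (0.450, -0.747, -0.489); φ = arcsin(p_z) ≈ -29.29°, λ = atan2(p_y, p_x) ≈ -58.94°.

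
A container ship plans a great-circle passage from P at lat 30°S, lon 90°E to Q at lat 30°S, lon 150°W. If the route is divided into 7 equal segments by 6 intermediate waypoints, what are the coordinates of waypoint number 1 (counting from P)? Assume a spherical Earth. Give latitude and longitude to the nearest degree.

Write both endpoints as unit vectors p₁, p₂ with components (cos φ cos λ, cos φ sin λ, sin φ).
The central angle between the endpoints is δ = arccos(p₁·p₂) ≈ 1.696 rad (97.2°).
Interpolate at f = 1/7 with slerp weights a = sin((1−f)δ)/sin δ ≈ 1.001, b = sin(fδ)/sin δ ≈ 0.242.
p = a·p₁ + b·p₂ ≈ (-0.181, 0.762, -0.621); φ = arcsin(p_z) ≈ -38.42°, λ = atan2(p_y, p_x) ≈ 103.39°.

≈ lat 38°S, lon 103°E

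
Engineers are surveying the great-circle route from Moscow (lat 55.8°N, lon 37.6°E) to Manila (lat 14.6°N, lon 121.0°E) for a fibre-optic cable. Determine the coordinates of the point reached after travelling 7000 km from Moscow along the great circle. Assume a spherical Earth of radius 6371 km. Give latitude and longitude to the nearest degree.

≈ lat 24°N, lon 114°E

From cos δ = sin φ₁ sin φ₂ + cos φ₁ cos φ₂ cos Δλ, the central angle is δ ≈ 1.296 rad (74.3°). The total great-circle distance is δ·R ≈ 1.296 × 6371 ≈ 8259 km, so the target fraction is f = 7000/8259 ≈ 0.848.
Interpolate at f ≈ 0.848 with slerp weights a = sin((1−f)δ)/sin δ ≈ 0.204, b = sin(fδ)/sin δ ≈ 0.925.
p = a·p₁ + b·p₂ ≈ (-0.370, 0.837, 0.402); φ = arcsin(p_z) ≈ 23.70°, λ = atan2(p_y, p_x) ≈ 113.85°.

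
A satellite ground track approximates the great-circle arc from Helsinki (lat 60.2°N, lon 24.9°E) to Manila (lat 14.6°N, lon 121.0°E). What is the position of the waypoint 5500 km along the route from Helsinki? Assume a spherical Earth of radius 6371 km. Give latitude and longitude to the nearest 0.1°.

Write both endpoints as unit vectors p₁, p₂ with components (cos φ cos λ, cos φ sin λ, sin φ).
The central angle between the endpoints is δ = arccos(p₁·p₂) ≈ 1.402 rad (80.3°). The total great-circle distance is δ·R ≈ 1.402 × 6371 ≈ 8934 km, so the target fraction is f = 5500/8934 ≈ 0.616.
Interpolate at f ≈ 0.616 with slerp weights a = sin((1−f)δ)/sin δ ≈ 0.521, b = sin(fδ)/sin δ ≈ 0.771.
p = a·p₁ + b·p₂ ≈ (-0.149, 0.748, 0.646); φ = arcsin(p_z) ≈ 40.25°, λ = atan2(p_y, p_x) ≈ 101.30°.

≈ lat 40.3°N, lon 101.3°E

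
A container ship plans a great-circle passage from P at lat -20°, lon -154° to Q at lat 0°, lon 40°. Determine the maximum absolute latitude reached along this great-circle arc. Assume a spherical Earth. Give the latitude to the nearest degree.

≈ -56°

The great circle lies in the plane with unit normal n̂ = (p₁ × p₂)/|p₁ × p₂|.
Here n̂_z ≈ -0.554; the vertex latitude is φ_max = arccos|n̂_z| ≈ 56.4°.
Check via Clairaut: cos φ_max = |cos φ₁| · sin C = cos(20.0°)·sin(143.9°) ≈ 0.554, again giving ≈ 56.4°.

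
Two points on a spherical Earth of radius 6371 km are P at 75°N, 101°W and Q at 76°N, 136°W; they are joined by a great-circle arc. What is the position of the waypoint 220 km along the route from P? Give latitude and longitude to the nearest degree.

Write both endpoints as unit vectors p₁, p₂ with components (cos φ cos λ, cos φ sin λ, sin φ).
The central angle between the endpoints is δ = arccos(p₁·p₂) ≈ 0.152 rad (8.7°). The total great-circle distance is δ·R ≈ 0.152 × 6371 ≈ 966 km, so the target fraction is f = 220/966 ≈ 0.228.
Interpolate at f ≈ 0.228 with slerp weights a = sin((1−f)δ)/sin δ ≈ 0.773, b = sin(fδ)/sin δ ≈ 0.229.
p = a·p₁ + b·p₂ ≈ (-0.078, -0.235, 0.969); φ = arcsin(p_z) ≈ 75.67°, λ = atan2(p_y, p_x) ≈ -108.36°.

≈ 76°N, 108°W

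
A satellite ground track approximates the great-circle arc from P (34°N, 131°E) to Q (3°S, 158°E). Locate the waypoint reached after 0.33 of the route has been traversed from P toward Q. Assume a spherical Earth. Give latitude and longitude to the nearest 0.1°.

≈ (22.2°N, 141.2°E)

Write both endpoints as unit vectors p₁, p₂ with components (cos φ cos λ, cos φ sin λ, sin φ).
The central angle between the endpoints is δ = arccos(p₁·p₂) ≈ 0.784 rad (44.9°).
Interpolate at f = 0.33 with slerp weights a = sin((1−f)δ)/sin δ ≈ 0.710, b = sin(fδ)/sin δ ≈ 0.362.
p = a·p₁ + b·p₂ ≈ (-0.722, 0.580, 0.378); φ = arcsin(p_z) ≈ 22.22°, λ = atan2(p_y, p_x) ≈ 141.22°.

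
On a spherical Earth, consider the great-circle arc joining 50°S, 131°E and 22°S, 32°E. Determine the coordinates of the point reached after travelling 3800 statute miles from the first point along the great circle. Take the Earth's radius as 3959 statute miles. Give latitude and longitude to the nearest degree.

≈ 39°S, 52°E

From cos δ = sin φ₁ sin φ₂ + cos φ₁ cos φ₂ cos Δλ, the central angle is δ ≈ 1.376 rad (78.8°). The total great-circle distance is δ·R ≈ 1.376 × 3959 ≈ 5447 mi, so the target fraction is f = 3800/5447 ≈ 0.698.
Interpolate at f ≈ 0.698 with slerp weights a = sin((1−f)δ)/sin δ ≈ 0.412, b = sin(fδ)/sin δ ≈ 0.835.
p = a·p₁ + b·p₂ ≈ (0.483, 0.610, -0.628); φ = arcsin(p_z) ≈ -38.92°, λ = atan2(p_y, p_x) ≈ 51.64°.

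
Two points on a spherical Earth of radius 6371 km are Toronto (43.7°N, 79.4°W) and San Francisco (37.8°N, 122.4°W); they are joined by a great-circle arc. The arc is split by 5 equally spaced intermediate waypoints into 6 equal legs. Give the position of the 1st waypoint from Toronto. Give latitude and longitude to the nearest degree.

Convert each endpoint to a unit vector on the sphere (x = cos φ cos λ, y = cos φ sin λ, z = sin φ).
The central angle between the endpoints is δ = arccos(p₁·p₂) ≈ 0.571 rad (32.7°).
Interpolate at f = 1/6 with slerp weights a = sin((1−f)δ)/sin δ ≈ 0.848, b = sin(fδ)/sin δ ≈ 0.176.
p = a·p₁ + b·p₂ ≈ (0.038, -0.720, 0.693); φ = arcsin(p_z) ≈ 43.89°, λ = atan2(p_y, p_x) ≈ -86.96°.

≈ 44°N, 87°W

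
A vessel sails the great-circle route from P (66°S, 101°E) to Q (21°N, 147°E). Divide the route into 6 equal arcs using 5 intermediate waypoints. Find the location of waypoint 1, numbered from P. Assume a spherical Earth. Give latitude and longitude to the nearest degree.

Convert each endpoint to a unit vector on the sphere (x = cos φ cos λ, y = cos φ sin λ, z = sin φ).
The central angle between the endpoints is δ = arccos(p₁·p₂) ≈ 1.634 rad (93.6°).
Interpolate at f = 1/6 with slerp weights a = sin((1−f)δ)/sin δ ≈ 0.980, b = sin(fδ)/sin δ ≈ 0.270.
p = a·p₁ + b·p₂ ≈ (-0.287, 0.528, -0.799); φ = arcsin(p_z) ≈ -53.03°, λ = atan2(p_y, p_x) ≈ 118.52°.

≈ (53°S, 119°E)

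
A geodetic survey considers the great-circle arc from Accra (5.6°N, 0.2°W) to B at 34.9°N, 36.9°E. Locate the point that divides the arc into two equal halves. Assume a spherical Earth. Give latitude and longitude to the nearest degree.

From cos δ = sin φ₁ sin φ₂ + cos φ₁ cos φ₂ cos Δλ, the central angle is δ ≈ 0.786 rad (45.0°).
Interpolate at f = 1/2 with slerp weights a = sin((1−f)δ)/sin δ ≈ 0.541, b = sin(fδ)/sin δ ≈ 0.541.
p = a·p₁ + b·p₂ ≈ (0.894, 0.265, 0.362); φ = arcsin(p_z) ≈ 21.25°, λ = atan2(p_y, p_x) ≈ 16.50°.

≈ 21°N, 16°E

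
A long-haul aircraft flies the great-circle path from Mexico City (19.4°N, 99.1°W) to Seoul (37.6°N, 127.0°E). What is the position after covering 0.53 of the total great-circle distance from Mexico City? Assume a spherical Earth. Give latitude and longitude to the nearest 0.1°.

From cos δ = sin φ₁ sin φ₂ + cos φ₁ cos φ₂ cos Δλ, the central angle is δ ≈ 1.892 rad (108.4°).
Interpolate at f = 0.53 with slerp weights a = sin((1−f)δ)/sin δ ≈ 0.818, b = sin(fδ)/sin δ ≈ 0.888.
p = a·p₁ + b·p₂ ≈ (-0.546, -0.200, 0.814); φ = arcsin(p_z) ≈ 54.47°, λ = atan2(p_y, p_x) ≈ -159.86°.

≈ (54.5°N, 159.9°W)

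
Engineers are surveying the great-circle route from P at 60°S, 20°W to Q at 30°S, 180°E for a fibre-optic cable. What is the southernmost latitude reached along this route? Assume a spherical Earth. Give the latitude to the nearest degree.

The great circle lies in the plane with unit normal n̂ = (p₁ × p₂)/|p₁ × p₂|.
Here n̂_z ≈ -0.148; the vertex latitude is φ_max = arccos|n̂_z| ≈ 81.5°.
Check via Clairaut: cos φ_max = |cos φ₁| · sin C = cos(60.0°)·sin(162.8°) ≈ 0.148, again giving ≈ 81.5°.

≈ 81°S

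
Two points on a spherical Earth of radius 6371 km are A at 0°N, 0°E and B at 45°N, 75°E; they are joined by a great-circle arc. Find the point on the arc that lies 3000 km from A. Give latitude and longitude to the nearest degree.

≈ 19°N, 19°E

The haversine formula gives a central angle δ ≈ 1.387 rad (79.5°) between the endpoints. The total great-circle distance is δ·R ≈ 1.387 × 6371 ≈ 8835 km, so the target fraction is f = 3000/8835 ≈ 0.340.
Interpolate at f ≈ 0.340 with slerp weights a = sin((1−f)δ)/sin δ ≈ 0.807, b = sin(fδ)/sin δ ≈ 0.461.
p = a·p₁ + b·p₂ ≈ (0.891, 0.315, 0.326); φ = arcsin(p_z) ≈ 19.04°, λ = atan2(p_y, p_x) ≈ 19.48°.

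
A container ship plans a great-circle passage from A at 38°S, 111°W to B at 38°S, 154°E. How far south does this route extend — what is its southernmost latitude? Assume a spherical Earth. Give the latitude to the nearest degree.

The great circle lies in the plane with unit normal n̂ = (p₁ × p₂)/|p₁ × p₂|.
Here n̂_z ≈ -0.654; the vertex latitude is φ_max = arccos|n̂_z| ≈ 49.1°.

≈ 49°S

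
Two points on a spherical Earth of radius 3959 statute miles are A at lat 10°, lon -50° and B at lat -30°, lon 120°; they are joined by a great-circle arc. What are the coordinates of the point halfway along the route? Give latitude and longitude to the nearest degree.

≈ lat -58°, lon -1°

Convert each endpoint to a unit vector on the sphere (x = cos φ cos λ, y = cos φ sin λ, z = sin φ).
The central angle between the endpoints is δ = arccos(p₁·p₂) ≈ 2.756 rad (157.9°).
Interpolate at f = 1/2 with slerp weights a = sin((1−f)δ)/sin δ ≈ 2.612, b = sin(fδ)/sin δ ≈ 2.612.
p = a·p₁ + b·p₂ ≈ (0.523, -0.012, -0.853); φ = arcsin(p_z) ≈ -58.49°, λ = atan2(p_y, p_x) ≈ -1.26°.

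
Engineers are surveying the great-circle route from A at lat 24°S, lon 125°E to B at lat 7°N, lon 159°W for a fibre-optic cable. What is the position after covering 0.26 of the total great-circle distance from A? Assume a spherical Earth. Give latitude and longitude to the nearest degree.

Convert each endpoint to a unit vector on the sphere (x = cos φ cos λ, y = cos φ sin λ, z = sin φ).
The central angle between the endpoints is δ = arccos(p₁·p₂) ≈ 1.400 rad (80.2°).
Interpolate at f = 0.26 with slerp weights a = sin((1−f)δ)/sin δ ≈ 0.873, b = sin(fδ)/sin δ ≈ 0.361.
p = a·p₁ + b·p₂ ≈ (-0.792, 0.525, -0.311); φ = arcsin(p_z) ≈ -18.13°, λ = atan2(p_y, p_x) ≈ 146.48°.

≈ lat 18°S, lon 146°E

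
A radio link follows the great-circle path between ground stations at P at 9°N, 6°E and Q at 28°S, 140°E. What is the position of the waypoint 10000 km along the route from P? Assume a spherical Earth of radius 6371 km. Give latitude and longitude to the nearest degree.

≈ 30°S, 91°E

Convert each endpoint to a unit vector on the sphere (x = cos φ cos λ, y = cos φ sin λ, z = sin φ).
The central angle between the endpoints is δ = arccos(p₁·p₂) ≈ 2.318 rad (132.8°). The total great-circle distance is δ·R ≈ 2.318 × 6371 ≈ 14765 km, so the target fraction is f = 10000/14765 ≈ 0.677.
Interpolate at f ≈ 0.677 with slerp weights a = sin((1−f)δ)/sin δ ≈ 0.927, b = sin(fδ)/sin δ ≈ 1.363.
p = a·p₁ + b·p₂ ≈ (-0.011, 0.869, -0.495); φ = arcsin(p_z) ≈ -29.65°, λ = atan2(p_y, p_x) ≈ 90.75°.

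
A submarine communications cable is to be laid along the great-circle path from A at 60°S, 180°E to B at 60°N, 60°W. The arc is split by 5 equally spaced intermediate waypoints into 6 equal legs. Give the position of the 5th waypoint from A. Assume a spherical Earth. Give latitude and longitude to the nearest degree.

Write both endpoints as unit vectors p₁, p₂ with components (cos φ cos λ, cos φ sin λ, sin φ).
The central angle between the endpoints is δ = arccos(p₁·p₂) ≈ 2.636 rad (151.0°).
Interpolate at f = 5/6 with slerp weights a = sin((1−f)δ)/sin δ ≈ 0.879, b = sin(fδ)/sin δ ≈ 1.674.
p = a·p₁ + b·p₂ ≈ (-0.021, -0.725, 0.689); φ = arcsin(p_z) ≈ 43.52°, λ = atan2(p_y, p_x) ≈ -91.65°.

≈ 44°N, 92°W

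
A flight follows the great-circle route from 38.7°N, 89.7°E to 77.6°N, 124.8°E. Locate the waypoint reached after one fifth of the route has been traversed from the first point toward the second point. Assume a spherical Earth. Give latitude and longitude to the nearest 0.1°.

≈ 46.9°N, 92.0°E

Convert each endpoint to a unit vector on the sphere (x = cos φ cos λ, y = cos φ sin λ, z = sin φ).
The central angle between the endpoints is δ = arccos(p₁·p₂) ≈ 0.726 rad (41.6°).
Interpolate at f = 1/5 with slerp weights a = sin((1−f)δ)/sin δ ≈ 0.826, b = sin(fδ)/sin δ ≈ 0.218.
p = a·p₁ + b·p₂ ≈ (-0.023, 0.683, 0.730); φ = arcsin(p_z) ≈ 46.86°, λ = atan2(p_y, p_x) ≈ 91.96°.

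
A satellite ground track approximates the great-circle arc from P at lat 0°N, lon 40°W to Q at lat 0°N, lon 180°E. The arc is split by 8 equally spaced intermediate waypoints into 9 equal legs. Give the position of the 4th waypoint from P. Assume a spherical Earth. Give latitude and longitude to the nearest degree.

From cos δ = sin φ₁ sin φ₂ + cos φ₁ cos φ₂ cos Δλ, the central angle is δ ≈ 2.443 rad (140.0°).
Interpolate at f = 4/9 with slerp weights a = sin((1−f)δ)/sin δ ≈ 1.520, b = sin(fδ)/sin δ ≈ 1.376.
p = a·p₁ + b·p₂ ≈ (-0.212, -0.977, 0.000); φ = arcsin(p_z) ≈ 0.00°, λ = atan2(p_y, p_x) ≈ -102.22°.

≈ lat 0°N, lon 102°W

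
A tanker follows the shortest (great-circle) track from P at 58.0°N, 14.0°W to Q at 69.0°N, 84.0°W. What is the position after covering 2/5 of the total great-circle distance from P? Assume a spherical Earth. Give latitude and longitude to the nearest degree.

The haversine formula gives a central angle δ ≈ 0.542 rad (31.1°) between the endpoints.
Interpolate at f = 2/5 with slerp weights a = sin((1−f)δ)/sin δ ≈ 0.619, b = sin(fδ)/sin δ ≈ 0.417.
p = a·p₁ + b·p₂ ≈ (0.334, -0.228, 0.915); φ = arcsin(p_z) ≈ 66.14°, λ = atan2(p_y, p_x) ≈ -34.31°.

≈ 66°N, 34°W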